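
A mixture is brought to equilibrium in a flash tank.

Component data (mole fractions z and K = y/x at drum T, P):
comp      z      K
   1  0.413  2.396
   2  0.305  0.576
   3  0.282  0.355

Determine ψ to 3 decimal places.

Rachford–Rice: g(ψ) = Σ zᵢ(Kᵢ−1)/(1+ψ(Kᵢ−1)) = 0.
g(0) = ΣzᵢKᵢ − 1 = 0.265 and g(1) = 1 − Σzᵢ/Kᵢ = -0.496, so a root lies in (0, 1).
Newton–Raphson from ψ = 0.5:
  ψ = 0.500: g = -0.0930, g' = -0.623 → ψ = 0.351
Converged at ψ = 0.351.

ψ = 0.351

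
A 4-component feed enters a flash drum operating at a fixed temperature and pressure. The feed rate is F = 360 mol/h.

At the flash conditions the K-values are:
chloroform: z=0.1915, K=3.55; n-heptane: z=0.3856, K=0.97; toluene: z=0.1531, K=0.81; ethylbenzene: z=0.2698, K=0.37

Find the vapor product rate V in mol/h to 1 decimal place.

Newton iteration, ψ⁰ = 0.5:
  ψ = 0.5000: g = -0.07738, g' = -0.4759 → ψ = 0.3374
  ψ = 0.3374: g = 0.00385, g' = -0.5391 → ψ = 0.3446
Converged at ψ = 0.3446.
Then V = ψ·F = 0.3446·360 = 124.1 mol/h and L = F − V = 235.9 mol/h.

V = 124.1 mol/h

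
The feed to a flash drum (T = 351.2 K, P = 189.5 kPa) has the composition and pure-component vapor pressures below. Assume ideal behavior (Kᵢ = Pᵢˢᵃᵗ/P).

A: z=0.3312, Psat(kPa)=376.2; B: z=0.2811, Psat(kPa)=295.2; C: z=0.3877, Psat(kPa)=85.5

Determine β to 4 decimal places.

β = 0.6122

Raoult's law: Kᵢ = Pᵢˢᵃᵗ/P = Pᵢˢᵃᵗ/189.5.
  K_A = 376.2/189.5 = 1.985224, K_B = 295.2/189.5 = 1.557784, K_C = 85.5/189.5 = 0.451187
Rachford–Rice: g(β) = Σ zᵢ(Kᵢ−1)/(1+β(Kᵢ−1)) = 0.
g(0) = ΣzᵢKᵢ − 1 = 0.2703 and g(1) = 1 − Σzᵢ/Kᵢ = -0.2066, so a root lies in (0, 1).
Iterate (Newton) starting at β = 0.5:
  β = 0.5000: g = 0.04797, g' = -0.4196 → β = 0.6143
  β = 0.6143: g = -0.00095, g' = -0.4391 → β = 0.6122
Converged at β = 0.6122.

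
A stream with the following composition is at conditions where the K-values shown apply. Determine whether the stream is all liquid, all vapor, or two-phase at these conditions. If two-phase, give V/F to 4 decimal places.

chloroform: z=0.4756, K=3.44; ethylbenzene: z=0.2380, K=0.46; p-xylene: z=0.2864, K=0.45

two-phase, V/F = 0.6570

ΣzᵢKᵢ = 1.8744; Σzᵢ/Kᵢ = 1.2921.
Both exceed 1, so a two-phase solution exists.
Let ψ = V/F and solve Σ zᵢ(Kᵢ−1)/(1+ψ(Kᵢ−1)) = 0.
Newton iteration, ψ⁰ = 0.5:
  ψ = 0.5000: g = 0.12941, g' = -0.8696 → ψ = 0.6488
  ψ = 0.6488: g = 0.00650, g' = -0.7983 → ψ = 0.6570
Converged at ψ = 0.6570.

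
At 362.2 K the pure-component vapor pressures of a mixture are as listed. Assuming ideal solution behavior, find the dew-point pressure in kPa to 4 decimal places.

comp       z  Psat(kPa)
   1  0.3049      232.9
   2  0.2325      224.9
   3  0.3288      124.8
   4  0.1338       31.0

At the dew point ψ → 1, so Σzᵢ/Kᵢ = 1 with Kᵢ = Pᵢˢᵃᵗ/P ⇒ 1/P = Σzᵢ/Pᵢˢᵃᵗ.
1/P = 0.3049/232.9 + 0.2325/224.9 + 0.3288/124.8 + 0.1338/31.0 = 0.0092937 ⇒ P = 107.6000 kPa

Pdew = 107.6000 kPa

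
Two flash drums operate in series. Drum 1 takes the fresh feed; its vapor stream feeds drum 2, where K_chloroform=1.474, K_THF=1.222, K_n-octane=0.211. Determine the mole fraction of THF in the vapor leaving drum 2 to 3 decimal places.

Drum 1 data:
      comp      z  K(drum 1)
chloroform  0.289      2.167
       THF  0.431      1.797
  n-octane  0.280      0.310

y_THF (drum 2) = 0.537

Drum 1:
Material balance + equilibrium reduce to Σ zᵢ(Kᵢ−1)/(1+ψ₁(Kᵢ−1)) = 0.
Feasibility: ΣzᵢKᵢ = 1.488, Σzᵢ/Kᵢ = 1.276 — both > 1, two phases present.
Newton–Raphson from ψ₁ = 0.5:
  ψ₁ = 0.500: g = 0.1636, g' = -0.608 → ψ₁ = 0.769
  ψ₁ = 0.769: g = -0.0211, g' = -0.820 → ψ₁ = 0.744
  ψ₁ = 0.744: g = -0.0005, g' = -0.783 → ψ₁ = 0.743
Converged at ψ₁ = 0.743.
Drum-1 compositions:
  chloroform: x = 0.155, y = 0.335
  THF: x = 0.271, y = 0.486
  n-octane: x = 0.574, y = 0.178
Drum-2 feed = drum-1 vapor: z₂ = (0.3354, 0.4865, 0.1781).
Drum 2:
Let ψ₂ = V/F and solve Σ zᵢ(Kᵢ−1)/(1+ψ₂(Kᵢ−1)) = 0.
g(0) = ΣzᵢKᵢ − 1 = 0.126 and g(1) = 1 − Σzᵢ/Kᵢ = -0.470, so a root lies in (0, 1).
Newton iteration, ψ₂⁰ = 0.51:
  ψ₂ = 0.510: g = -0.0101, g' = -0.379 → ψ₂ = 0.483
Converged at ψ₂ = 0.483.
  chloroform: x = 0.273, y = 0.402
  THF: x = 0.439, y = 0.537
  n-octane: x = 0.288, y = 0.061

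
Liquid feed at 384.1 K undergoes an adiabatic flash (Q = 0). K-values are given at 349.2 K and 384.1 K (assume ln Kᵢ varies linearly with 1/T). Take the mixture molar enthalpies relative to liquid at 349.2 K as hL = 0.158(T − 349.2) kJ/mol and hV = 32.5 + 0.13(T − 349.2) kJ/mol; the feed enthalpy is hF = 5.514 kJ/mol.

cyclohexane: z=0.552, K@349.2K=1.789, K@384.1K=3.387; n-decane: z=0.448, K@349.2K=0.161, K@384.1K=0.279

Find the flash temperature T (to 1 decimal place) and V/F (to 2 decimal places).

T = 351.8 K, V/F = 0.16

Adiabatic flash: solve Rachford–Rice at each trial T, then check hF = ψ·hV(T) + (1−ψ)·hL(T).
  T = 349.2 K: K = (1.789, 0.161), RR gives ψ = 0.090, H_out = 2.929 kJ/mol
  T = 384.1 K: K = (3.387, 0.279), RR gives ψ = 0.578, H_out = 23.732 kJ/mol
  T = 366.6 K: K = (2.497, 0.215), RR gives ψ = 0.404, H_out = 15.667 kJ/mol
  T = 357.9 K: K = (2.122, 0.187), RR gives ψ = 0.279, H_out = 10.384 kJ/mol
  T = 353.5 K: K = (1.949, 0.173), RR gives ψ = 0.195, H_out = 7.007 kJ/mol
  T = 351.4 K: K = (1.869, 0.167), RR gives ψ = 0.148, H_out = 5.134 kJ/mol
Linear interpolation between T = 351.4 (H_out = 5.134) and T = 353.5 (H_out = 7.007) on hF = 5.514 gives T ≈ 351.8 K, at which ψ = 0.16.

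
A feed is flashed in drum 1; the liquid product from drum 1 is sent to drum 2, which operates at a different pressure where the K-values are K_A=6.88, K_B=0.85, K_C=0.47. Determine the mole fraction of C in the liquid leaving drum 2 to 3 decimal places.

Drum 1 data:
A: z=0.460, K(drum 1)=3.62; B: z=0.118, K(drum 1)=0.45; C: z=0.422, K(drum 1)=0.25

x_C (drum 2) = 0.763

Drum 1:
Material balance + equilibrium reduce to Σ zᵢ(Kᵢ−1)/(1+ψ₁(Kᵢ−1)) = 0.
Check two-phase: ΣzᵢKᵢ = 1.824 > 1 and Σzᵢ/Kᵢ = 2.077 > 1, so g(0) = 0.824 > 0 and g(1) = -1.077 < 0.
Newton–Raphson from ψ₁ = 0.5:
  ψ₁ = 0.500: g = -0.0742, g' = -1.267 → ψ₁ = 0.441
Converged at ψ₁ = 0.441.
Drum-1 compositions:
  A: x = 0.213, y = 0.772
  B: x = 0.156, y = 0.070
  C: x = 0.631, y = 0.158
Drum-2 feed = drum-1 liquid: z₂ = (0.2133, 0.1558, 0.6309).
Drum 2:
Rachford–Rice: g(ψ₂) = Σ zᵢ(Kᵢ−1)/(1+ψ₂(Kᵢ−1)) = 0.
Feasibility: ΣzᵢKᵢ = 1.896, Σzᵢ/Kᵢ = 1.557 — both > 1, two phases present.
Iterate (Newton) starting at ψ₂ = 0.5:
  ψ₂ = 0.500: g = -0.1618, g' = -0.807 → ψ₂ = 0.299
  ψ₂ = 0.299: g = 0.0323, g' = -1.222 → ψ₂ = 0.326
  ψ₂ = 0.326: g = 0.0013, g' = -1.130 → ψ₂ = 0.327
Converged at ψ₂ = 0.327.
  A: x = 0.073, y = 0.502
  B: x = 0.164, y = 0.139
  C: x = 0.763, y = 0.359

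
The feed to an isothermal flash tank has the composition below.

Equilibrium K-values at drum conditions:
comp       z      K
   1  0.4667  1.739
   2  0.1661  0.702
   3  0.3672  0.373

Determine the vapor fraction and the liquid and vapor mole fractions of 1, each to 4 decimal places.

Let ψ = V/F and solve Σ zᵢ(Kᵢ−1)/(1+ψ(Kᵢ−1)) = 0.
Feasibility: ΣzᵢKᵢ = 1.0652, Σzᵢ/Kᵢ = 1.4894 — both > 1, two phases present.
Newton–Raphson from ψ = 0.5:
  ψ = 0.5000: g = -0.14170, g' = -0.4626 → ψ = 0.1937
  ψ = 0.1937: g = -0.01287, g' = -0.3987 → ψ = 0.1614
Converged at ψ = 0.1614.
Compositions from xᵢ = zᵢ/(1+ψ(Kᵢ−1)), yᵢ = Kᵢxᵢ:
  1: x = 0.4170, y = 0.7251
  2: x = 0.1745, y = 0.1225
  3: x = 0.4085, y = 0.1524

ψ = 0.1614, x_1 = 0.4170, y_1 = 0.7251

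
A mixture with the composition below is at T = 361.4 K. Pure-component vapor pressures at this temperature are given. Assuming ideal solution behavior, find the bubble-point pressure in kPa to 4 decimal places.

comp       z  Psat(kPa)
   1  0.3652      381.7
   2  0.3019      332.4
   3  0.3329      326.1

At the bubble point ψ → 0, so ΣzᵢKᵢ = 1 with Kᵢ = Pᵢˢᵃᵗ/P ⇒ P = ΣzᵢPᵢˢᵃᵗ.
P = 0.3652·381.7 + 0.3019·332.4 + 0.3329·326.1 = 348.3071 kPa

Pbub = 348.3071 kPa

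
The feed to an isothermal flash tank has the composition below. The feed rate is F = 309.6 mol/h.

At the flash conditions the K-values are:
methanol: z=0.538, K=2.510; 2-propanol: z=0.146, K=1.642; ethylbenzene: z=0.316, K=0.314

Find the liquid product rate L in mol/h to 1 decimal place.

L = 78.2 mol/h

Let ψ = V/F and solve Σ zᵢ(Kᵢ−1)/(1+ψ(Kᵢ−1)) = 0.
Feasibility: ΣzᵢKᵢ = 1.689, Σzᵢ/Kᵢ = 1.310 — both > 1, two phases present.
Newton–Raphson from ψ = 0.55:
  ψ = 0.550: g = 0.1650, g' = -0.782 → ψ = 0.761
  ψ = 0.761: g = -0.0124, g' = -0.943 → ψ = 0.748
Converged at ψ = 0.748.
Then V = ψ·F = 0.7475·309.6 = 231.4 mol/h and L = F − V = 78.2 mol/h.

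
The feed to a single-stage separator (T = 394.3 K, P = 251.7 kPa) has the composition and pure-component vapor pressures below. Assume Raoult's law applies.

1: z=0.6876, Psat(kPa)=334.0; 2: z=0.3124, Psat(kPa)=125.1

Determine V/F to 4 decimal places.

V/F = 0.4116

Raoult's law: Kᵢ = Pᵢˢᵃᵗ/P = Pᵢˢᵃᵗ/251.7.
  K_1 = 334.0/251.7 = 1.326977, K_2 = 125.1/251.7 = 0.497020
Material balance + equilibrium reduce to Σ zᵢ(Kᵢ−1)/(1+V/F(Kᵢ−1)) = 0.
Feasibility: ΣzᵢKᵢ = 1.0677, Σzᵢ/Kᵢ = 1.1467 — both > 1, two phases present.
Newton iteration, V/F⁰ = 0.4:
  V/F = 0.4000: g = 0.00212, g' = -0.1814 → V/F = 0.4117
  V/F = 0.4117: g = -0.00001, g' = -0.1828 → V/F = 0.4116
Converged at V/F = 0.4116.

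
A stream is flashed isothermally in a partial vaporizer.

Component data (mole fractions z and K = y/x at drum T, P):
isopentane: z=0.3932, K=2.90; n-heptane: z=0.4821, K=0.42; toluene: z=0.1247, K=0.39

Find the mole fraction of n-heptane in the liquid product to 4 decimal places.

x_n-heptane = 0.6055

Iterate (Newton) starting at β = 0.4:
  β = 0.4000: g = -0.04023, g' = -0.8144 → β = 0.3506
  β = 0.3506: g = 0.00063, g' = -0.8419 → β = 0.3514
Converged at β = 0.3514.
Compositions from xᵢ = zᵢ/(1+β(Kᵢ−1)), yᵢ = Kᵢxᵢ:
  isopentane: x = 0.2358, y = 0.6838
  n-heptane: x = 0.6055, y = 0.2543
  toluene: x = 0.1587, y = 0.0619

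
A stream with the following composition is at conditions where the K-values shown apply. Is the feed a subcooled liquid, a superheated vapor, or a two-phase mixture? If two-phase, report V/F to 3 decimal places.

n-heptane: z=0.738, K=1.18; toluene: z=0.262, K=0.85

superheated vapor

ΣzᵢKᵢ = 1.094; Σzᵢ/Kᵢ = 0.934.
Since Σzᵢ/Kᵢ < 1 the mixture is above its dew point — single vapor phase.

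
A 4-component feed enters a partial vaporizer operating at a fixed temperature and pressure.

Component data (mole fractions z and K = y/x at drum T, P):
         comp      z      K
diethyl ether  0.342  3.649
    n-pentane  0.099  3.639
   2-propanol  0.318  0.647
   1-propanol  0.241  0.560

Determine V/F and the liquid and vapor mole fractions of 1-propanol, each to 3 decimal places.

Material balance + equilibrium reduce to Σ zᵢ(Kᵢ−1)/(1+V/F(Kᵢ−1)) = 0.
Check two-phase: ΣzᵢKᵢ = 1.949 > 1 and Σzᵢ/Kᵢ = 1.043 > 1, so g(0) = 0.949 > 0 and g(1) = -0.043 < 0.
Newton iteration, V/F⁰ = 0.3:
  V/F = 0.300: g = 0.4029, g' = -1.071 → V/F = 0.676
  V/F = 0.676: g = 0.1201, g' = -0.560 → V/F = 0.890
  V/F = 0.890: g = 0.0096, g' = -0.485 → V/F = 0.910
Converged at V/F = 0.910.
Compositions from xᵢ = zᵢ/(1+V/F(Kᵢ−1)), yᵢ = Kᵢxᵢ:
  diethyl ether: x = 0.100, y = 0.366
  n-pentane: x = 0.029, y = 0.106
  2-propanol: x = 0.469, y = 0.303
  1-propanol: x = 0.402, y = 0.225

V/F = 0.910, x_1-propanol = 0.402, y_1-propanol = 0.225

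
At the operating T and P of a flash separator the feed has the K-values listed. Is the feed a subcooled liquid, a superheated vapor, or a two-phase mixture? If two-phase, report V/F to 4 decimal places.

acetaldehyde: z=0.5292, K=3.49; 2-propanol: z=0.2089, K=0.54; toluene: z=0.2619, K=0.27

two-phase, V/F = 0.6522

ΣzᵢKᵢ = 2.0304; Σzᵢ/Kᵢ = 1.5085.
Both exceed 1, so a two-phase solution exists.
Let ψ = V/F and solve Σ zᵢ(Kᵢ−1)/(1+ψ(Kᵢ−1)) = 0.
Newton iteration, ψ⁰ = 0.5:
  ψ = 0.5000: g = 0.16107, g' = -1.0717 → ψ = 0.6503
  ψ = 0.6503: g = 0.00201, g' = -1.0741 → ψ = 0.6522
Converged at ψ = 0.6522.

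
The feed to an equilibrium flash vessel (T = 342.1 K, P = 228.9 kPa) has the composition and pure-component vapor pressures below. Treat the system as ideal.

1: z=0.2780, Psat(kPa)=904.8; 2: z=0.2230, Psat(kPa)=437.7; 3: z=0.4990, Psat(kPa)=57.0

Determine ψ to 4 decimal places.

ψ = 0.3914

Raoult's law: Kᵢ = Pᵢˢᵃᵗ/P = Pᵢˢᵃᵗ/228.9.
  K_1 = 904.8/228.9 = 3.952818, K_2 = 437.7/228.9 = 1.912189, K_3 = 57.0/228.9 = 0.249017
Material balance + equilibrium reduce to Σ zᵢ(Kᵢ−1)/(1+ψ(Kᵢ−1)) = 0.
Check two-phase: ΣzᵢKᵢ = 1.6496 > 1 and Σzᵢ/Kᵢ = 2.1908 > 1, so g(0) = 0.6496 > 0 and g(1) = -1.1908 < 0.
Newton iteration, ψ⁰ = 0.54:
  ψ = 0.5400: g = -0.17770, g' = -1.2397 → ψ = 0.3967
  ψ = 0.3967: g = -0.00629, g' = -1.1851 → ψ = 0.3914
Converged at ψ = 0.3914.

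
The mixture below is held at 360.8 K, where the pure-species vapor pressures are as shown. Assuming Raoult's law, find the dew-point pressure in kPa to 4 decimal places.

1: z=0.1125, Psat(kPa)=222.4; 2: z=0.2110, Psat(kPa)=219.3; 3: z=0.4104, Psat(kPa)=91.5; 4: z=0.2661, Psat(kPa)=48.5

At the dew point ψ → 1, so Σzᵢ/Kᵢ = 1 with Kᵢ = Pᵢˢᵃᵗ/P ⇒ 1/P = Σzᵢ/Pᵢˢᵃᵗ.
1/P = 0.1125/222.4 + 0.2110/219.3 + 0.4104/91.5 + 0.2661/48.5 = 0.0114398 ⇒ P = 87.4138 kPa

Pdew = 87.4138 kPa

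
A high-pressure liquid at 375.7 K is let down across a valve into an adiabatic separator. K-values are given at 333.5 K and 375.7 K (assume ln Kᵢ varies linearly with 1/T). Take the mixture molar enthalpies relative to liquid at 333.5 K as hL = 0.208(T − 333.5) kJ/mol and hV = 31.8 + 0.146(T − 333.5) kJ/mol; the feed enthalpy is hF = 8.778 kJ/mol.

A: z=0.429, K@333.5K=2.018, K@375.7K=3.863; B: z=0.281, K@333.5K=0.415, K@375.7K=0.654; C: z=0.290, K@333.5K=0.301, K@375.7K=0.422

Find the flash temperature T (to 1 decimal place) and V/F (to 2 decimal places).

T = 339.9 K, V/F = 0.24

Adiabatic flash: solve Rachford–Rice at each trial T, then check hF = ψ·hV(T) + (1−ψ)·hL(T).
  T = 333.5 K: K = (2.018, 0.415, 0.301), RR gives ψ = 0.106, H_out = 3.371 kJ/mol
  T = 375.7 K: K = (3.863, 0.654, 0.422), RR gives ψ = 0.699, H_out = 29.167 kJ/mol
  T = 354.6 K: K = (2.847, 0.528, 0.360), RR gives ψ = 0.455, H_out = 18.253 kJ/mol
  T = 344.1 K: K = (2.411, 0.470, 0.330), RR gives ψ = 0.307, H_out = 11.770 kJ/mol
  T = 338.8 K: K = (2.209, 0.442, 0.316), RR gives ψ = 0.216, H_out = 7.904 kJ/mol
  T = 341.5 K: K = (2.311, 0.456, 0.323), RR gives ψ = 0.264, H_out = 9.940 kJ/mol
  T = 340.1 K: K = (2.258, 0.449, 0.319), RR gives ψ = 0.240, H_out = 8.904 kJ/mol
Linear interpolation between T = 338.8 (H_out = 7.904) and T = 340.1 (H_out = 8.904) on hF = 8.778 gives T ≈ 339.9 K, at which ψ = 0.24.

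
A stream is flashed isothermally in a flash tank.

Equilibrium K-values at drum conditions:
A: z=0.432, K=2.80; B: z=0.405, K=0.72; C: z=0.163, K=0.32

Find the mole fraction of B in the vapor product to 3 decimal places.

Rachford–Rice: g(β) = Σ zᵢ(Kᵢ−1)/(1+β(Kᵢ−1)) = 0.
g(0) = ΣzᵢKᵢ − 1 = 0.553 and g(1) = 1 − Σzᵢ/Kᵢ = -0.226, so a root lies in (0, 1).
Newton iteration, β⁰ = 0.35:
  β = 0.350: g = 0.2059, g' = -0.696 → β = 0.646
  β = 0.646: g = 0.0234, g' = -0.586 → β = 0.686
Converged at β = 0.686.
Compositions from xᵢ = zᵢ/(1+β(Kᵢ−1)), yᵢ = Kᵢxᵢ:
  A: x = 0.193, y = 0.541
  B: x = 0.501, y = 0.361
  C: x = 0.305, y = 0.098

y_B = 0.361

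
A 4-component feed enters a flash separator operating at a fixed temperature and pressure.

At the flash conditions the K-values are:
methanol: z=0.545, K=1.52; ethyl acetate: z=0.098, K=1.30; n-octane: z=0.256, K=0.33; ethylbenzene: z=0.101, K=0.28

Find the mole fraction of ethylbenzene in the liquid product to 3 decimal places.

Let ψ = V/F and solve Σ zᵢ(Kᵢ−1)/(1+ψ(Kᵢ−1)) = 0.
Check two-phase: ΣzᵢKᵢ = 1.069 > 1 and Σzᵢ/Kᵢ = 1.570 > 1, so g(0) = 0.069 > 0 and g(1) = -0.570 < 0.
Newton–Raphson from ψ = 0.5:
  ψ = 0.500: g = -0.1211, g' = -0.487 → ψ = 0.252
  ψ = 0.252: g = -0.0171, g' = -0.367 → ψ = 0.205
  ψ = 0.205: g = -0.0003, g' = -0.355 → ψ = 0.204
Converged at ψ = 0.204.
Compositions from xᵢ = zᵢ/(1+ψ(Kᵢ−1)), yᵢ = Kᵢxᵢ:
  methanol: x = 0.493, y = 0.749
  ethyl acetate: x = 0.092, y = 0.120
  n-octane: x = 0.297, y = 0.098
  ethylbenzene: x = 0.118, y = 0.033

x_ethylbenzene = 0.118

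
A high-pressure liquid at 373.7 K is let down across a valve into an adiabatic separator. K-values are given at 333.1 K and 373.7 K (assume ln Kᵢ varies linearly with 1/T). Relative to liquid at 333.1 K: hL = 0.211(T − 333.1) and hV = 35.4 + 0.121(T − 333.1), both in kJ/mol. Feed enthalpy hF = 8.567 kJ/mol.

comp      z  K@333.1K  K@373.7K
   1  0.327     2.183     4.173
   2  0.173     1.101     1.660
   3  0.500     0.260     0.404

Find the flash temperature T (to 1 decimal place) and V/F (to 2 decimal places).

T = 341.2 K, V/F = 0.20

Adiabatic flash: solve Rachford–Rice at each trial T, then check hF = ψ·hV(T) + (1−ψ)·hL(T).
  T = 333.1 K: K = (2.183, 1.101, 0.260), RR gives ψ = 0.048, H_out = 1.690 kJ/mol
  T = 373.7 K: K = (4.173, 1.660, 0.404), RR gives ψ = 0.571, H_out = 26.701 kJ/mol
  T = 353.4 K: K = (3.075, 1.368, 0.328), RR gives ψ = 0.362, H_out = 16.430 kJ/mol
  T = 343.2 K: K = (2.602, 1.231, 0.293), RR gives ψ = 0.228, H_out = 10.000 kJ/mol
  T = 338.1 K: K = (2.384, 1.164, 0.276), RR gives ψ = 0.145, H_out = 6.138 kJ/mol
  T = 340.6 K: K = (2.489, 1.197, 0.284), RR gives ψ = 0.188, H_out = 8.101 kJ/mol
  T = 341.9 K: K = (2.545, 1.213, 0.289), RR gives ψ = 0.208, H_out = 9.067 kJ/mol
Linear interpolation between T = 340.6 (H_out = 8.101) and T = 341.9 (H_out = 9.067) on hF = 8.567 gives T ≈ 341.2 K, at which ψ = 0.20.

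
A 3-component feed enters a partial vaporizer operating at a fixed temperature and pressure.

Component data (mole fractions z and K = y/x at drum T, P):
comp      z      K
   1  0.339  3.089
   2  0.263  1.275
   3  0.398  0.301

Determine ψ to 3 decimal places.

ψ = 0.479

Newton iteration, ψ⁰ = 0.51:
  ψ = 0.510: g = -0.0260, g' = -0.832 → ψ = 0.479
Converged at ψ = 0.479.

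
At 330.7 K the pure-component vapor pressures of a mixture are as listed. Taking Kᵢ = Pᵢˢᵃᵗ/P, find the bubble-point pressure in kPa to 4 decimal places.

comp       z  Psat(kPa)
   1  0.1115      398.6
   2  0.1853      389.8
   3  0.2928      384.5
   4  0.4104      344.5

Pbub = 370.6382 kPa

At the bubble point ψ → 0, so ΣzᵢKᵢ = 1 with Kᵢ = Pᵢˢᵃᵗ/P ⇒ P = ΣzᵢPᵢˢᵃᵗ.
P = 0.1115·398.6 + 0.1853·389.8 + 0.2928·384.5 + 0.4104·344.5 = 370.6382 kPa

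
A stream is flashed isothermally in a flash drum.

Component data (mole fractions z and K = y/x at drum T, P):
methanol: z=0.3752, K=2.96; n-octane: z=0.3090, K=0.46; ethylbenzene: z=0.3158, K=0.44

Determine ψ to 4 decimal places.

Let ψ = V/F and solve Σ zᵢ(Kᵢ−1)/(1+ψ(Kᵢ−1)) = 0.
Feasibility: ΣzᵢKᵢ = 1.3917, Σzᵢ/Kᵢ = 1.5162 — both > 1, two phases present.
Newton–Raphson from ψ = 0.52:
  ψ = 0.5200: g = -0.11731, g' = -0.7248 → ψ = 0.3582
  ψ = 0.3582: g = 0.00399, g' = -0.7910 → ψ = 0.3632
Converged at ψ = 0.3632.

ψ = 0.3632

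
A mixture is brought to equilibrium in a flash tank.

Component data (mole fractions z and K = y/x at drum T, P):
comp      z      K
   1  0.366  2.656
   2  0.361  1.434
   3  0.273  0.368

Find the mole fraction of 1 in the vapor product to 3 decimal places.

y_1 = 0.406

Material balance + equilibrium reduce to Σ zᵢ(Kᵢ−1)/(1+ψ(Kᵢ−1)) = 0.
g(0) = ΣzᵢKᵢ − 1 = 0.590 and g(1) = 1 − Σzᵢ/Kᵢ = -0.131, so a root lies in (0, 1).
Newton–Raphson from ψ = 0.61:
  ψ = 0.610: g = 0.1446, g' = -0.580 → ψ = 0.859
  ψ = 0.859: g = -0.0135, g' = -0.730 → ψ = 0.841
Converged at ψ = 0.841.
Compositions from xᵢ = zᵢ/(1+ψ(Kᵢ−1)), yᵢ = Kᵢxᵢ:
  1: x = 0.153, y = 0.406
  2: x = 0.264, y = 0.379
  3: x = 0.583, y = 0.214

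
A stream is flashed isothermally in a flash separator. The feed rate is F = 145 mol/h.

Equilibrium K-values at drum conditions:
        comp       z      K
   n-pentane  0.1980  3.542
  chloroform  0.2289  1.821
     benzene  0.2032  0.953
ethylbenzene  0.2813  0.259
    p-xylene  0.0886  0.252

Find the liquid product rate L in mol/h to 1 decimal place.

L = 88.7 mol/h

Rachford–Rice: g(V/F) = Σ zᵢ(Kᵢ−1)/(1+V/F(Kᵢ−1)) = 0.
Feasibility: ΣzᵢKᵢ = 1.4070, Σzᵢ/Kᵢ = 1.8325 — both > 1, two phases present.
Iterate (Newton) starting at V/F = 0.31:
  V/F = 0.3100: g = 0.06472, g' = -0.8430 → V/F = 0.3868
  V/F = 0.3868: g = 0.00127, g' = -0.8163 → V/F = 0.3883
Converged at V/F = 0.3883.
Then V = V/F·F = 0.3883·145 = 56.3 mol/h and L = F − V = 88.7 mol/h.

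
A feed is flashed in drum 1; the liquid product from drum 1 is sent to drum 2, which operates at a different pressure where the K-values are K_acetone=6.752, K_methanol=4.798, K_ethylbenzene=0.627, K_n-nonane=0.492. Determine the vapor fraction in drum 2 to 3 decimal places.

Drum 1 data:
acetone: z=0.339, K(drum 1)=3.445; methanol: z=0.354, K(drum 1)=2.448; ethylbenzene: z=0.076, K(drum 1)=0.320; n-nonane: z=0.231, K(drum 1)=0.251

V/F (drum 2) = 0.430

Drum 1:
Newton–Raphson from ψ₁ = 0.5:
  ψ₁ = 0.500: g = 0.3154, g' = -1.072 → ψ₁ = 0.794
  ψ₁ = 0.794: g = -0.0193, g' = -1.350 → ψ₁ = 0.780
Converged at ψ₁ = 0.780.
Drum-1 compositions:
  acetone: x = 0.117, y = 0.402
  methanol: x = 0.166, y = 0.407
  ethylbenzene: x = 0.162, y = 0.052
  n-nonane: x = 0.555, y = 0.139
Drum-2 feed = drum-1 liquid: z₂ = (0.1166, 0.1663, 0.1618, 0.5553).
Drum 2:
Rachford–Rice: g(ψ₂) = Σ zᵢ(Kᵢ−1)/(1+ψ₂(Kᵢ−1)) = 0.
Check two-phase: ΣzᵢKᵢ = 1.960 > 1 and Σzᵢ/Kᵢ = 1.439 > 1, so g(0) = 0.960 > 0 and g(1) = -0.439 < 0.
Newton–Raphson from ψ₂ = 0.54:
  ψ₂ = 0.540: g = -0.0939, g' = -0.794 → ψ₂ = 0.422
  ψ₂ = 0.422: g = 0.0080, g' = -0.947 → ψ₂ = 0.430
Converged at ψ₂ = 0.430.
  acetone: x = 0.034, y = 0.227
  methanol: x = 0.063, y = 0.303
  ethylbenzene: x = 0.193, y = 0.121
  n-nonane: x = 0.711, y = 0.350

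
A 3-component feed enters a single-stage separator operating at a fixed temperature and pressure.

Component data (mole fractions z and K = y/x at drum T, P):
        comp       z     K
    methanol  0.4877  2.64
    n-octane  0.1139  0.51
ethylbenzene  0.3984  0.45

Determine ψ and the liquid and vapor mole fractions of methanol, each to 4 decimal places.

Newton–Raphson from ψ = 0.49:
  ψ = 0.4900: g = 0.07006, g' = -0.6764 → ψ = 0.5936
  ψ = 0.5936: g = 0.00127, g' = -0.6568 → ψ = 0.5955
Converged at ψ = 0.5955.
Compositions from xᵢ = zᵢ/(1+ψ(Kᵢ−1)), yᵢ = Kᵢxᵢ:
  methanol: x = 0.2467, y = 0.6514
  n-octane: x = 0.1608, y = 0.0820
  ethylbenzene: x = 0.5924, y = 0.2666

ψ = 0.5955, x_methanol = 0.2467, y_methanol = 0.6514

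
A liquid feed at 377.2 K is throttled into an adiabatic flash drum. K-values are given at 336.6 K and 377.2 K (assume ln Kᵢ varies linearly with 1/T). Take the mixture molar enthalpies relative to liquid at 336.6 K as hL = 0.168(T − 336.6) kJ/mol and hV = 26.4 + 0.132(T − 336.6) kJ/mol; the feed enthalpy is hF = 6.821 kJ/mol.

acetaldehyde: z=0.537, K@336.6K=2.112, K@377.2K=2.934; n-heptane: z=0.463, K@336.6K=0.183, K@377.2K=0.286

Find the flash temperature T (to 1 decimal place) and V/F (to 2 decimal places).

Adiabatic flash: solve Rachford–Rice at each trial T, then check hF = ψ·hV(T) + (1−ψ)·hL(T).
  T = 336.6 K: K = (2.112, 0.183), RR gives ψ = 0.241, H_out = 6.360 kJ/mol
  T = 377.2 K: K = (2.934, 0.286), RR gives ψ = 0.513, H_out = 19.607 kJ/mol
  T = 356.9 K: K = (2.513, 0.232), RR gives ψ = 0.393, H_out = 13.495 kJ/mol
  T = 346.8 K: K = (2.310, 0.207), RR gives ψ = 0.324, H_out = 10.139 kJ/mol
  T = 341.7 K: K = (2.211, 0.195), RR gives ψ = 0.284, H_out = 8.311 kJ/mol
  T = 339.1 K: K = (2.160, 0.189), RR gives ψ = 0.263, H_out = 7.334 kJ/mol
  T = 337.9 K: K = (2.137, 0.186), RR gives ψ = 0.252, H_out = 6.871 kJ/mol
Linear interpolation between T = 336.6 (H_out = 6.360) and T = 337.9 (H_out = 6.871) on hF = 6.821 gives T ≈ 337.8 K, at which ψ = 0.25.

T = 337.8 K, V/F = 0.25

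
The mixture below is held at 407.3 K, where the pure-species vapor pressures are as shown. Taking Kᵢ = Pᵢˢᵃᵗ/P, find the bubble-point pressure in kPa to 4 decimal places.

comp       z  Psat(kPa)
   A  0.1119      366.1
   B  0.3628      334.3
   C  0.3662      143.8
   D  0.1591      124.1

At the bubble point ψ → 0, so ΣzᵢKᵢ = 1 with Kᵢ = Pᵢˢᵃᵗ/P ⇒ P = ΣzᵢPᵢˢᵃᵗ.
P = 0.1119·366.1 + 0.3628·334.3 + 0.3662·143.8 + 0.1591·124.1 = 234.6545 kPa

Pbub = 234.6545 kPa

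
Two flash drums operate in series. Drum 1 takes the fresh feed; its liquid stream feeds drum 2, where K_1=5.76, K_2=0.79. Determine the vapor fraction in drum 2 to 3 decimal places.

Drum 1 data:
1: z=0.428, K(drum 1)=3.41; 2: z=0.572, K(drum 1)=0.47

Drum 1:
Rachford–Rice: g(ψ₁) = Σ zᵢ(Kᵢ−1)/(1+ψ₁(Kᵢ−1)) = 0.
Check two-phase: ΣzᵢKᵢ = 1.728 > 1 and Σzᵢ/Kᵢ = 1.343 > 1, so g(0) = 0.728 > 0 and g(1) = -0.343 < 0.
Binary case is linear: z₁(K₁−1)(1+ψ₁(K₂−1)) + z₂(K₂−1)(1+ψ₁(K₁−1)) = 0
⇒ ψ₁ = [z₁(K₁−1)+z₂(K₂−1)] / [−(K₁−1)(K₂−1)] = 0.7283/1.2773 = 0.570
Drum-1 compositions:
  1: x = 0.180, y = 0.615
  2: x = 0.820, y = 0.385
Drum-2 feed = drum-1 liquid: z₂ = (0.1803, 0.8197).
Drum 2:
Newton iteration, ψ₂⁰ = 0.5:
  ψ₂ = 0.500: g = 0.0615, g' = -0.403 → ψ₂ = 0.653
  ψ₂ = 0.653: g = 0.0094, g' = -0.291 → ψ₂ = 0.685
  ψ₂ = 0.685: g = 0.0003, g' = -0.274 → ψ₂ = 0.686
Converged at ψ₂ = 0.686.
  1: x = 0.042, y = 0.243
  2: x = 0.958, y = 0.757

V/F (drum 2) = 0.686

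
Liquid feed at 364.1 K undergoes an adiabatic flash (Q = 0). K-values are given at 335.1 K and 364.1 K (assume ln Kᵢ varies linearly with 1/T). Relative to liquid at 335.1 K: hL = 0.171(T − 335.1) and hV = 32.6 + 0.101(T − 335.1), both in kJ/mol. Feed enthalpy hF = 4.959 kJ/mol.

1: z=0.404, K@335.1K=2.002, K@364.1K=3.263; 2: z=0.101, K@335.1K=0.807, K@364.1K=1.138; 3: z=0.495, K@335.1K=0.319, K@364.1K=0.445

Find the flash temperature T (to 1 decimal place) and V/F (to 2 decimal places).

T = 337.6 K, V/F = 0.14

Adiabatic flash: solve Rachford–Rice at each trial T, then check hF = ψ·hV(T) + (1−ψ)·hL(T).
  T = 335.1 K: K = (2.002, 0.807, 0.319), RR gives ψ = 0.077, H_out = 2.525 kJ/mol
  T = 364.1 K: K = (3.263, 1.138, 0.445), RR gives ψ = 0.584, H_out = 22.822 kJ/mol
  T = 349.6 K: K = (2.582, 0.965, 0.379), RR gives ψ = 0.371, H_out = 14.200 kJ/mol
  T = 342.4 K: K = (2.282, 0.885, 0.349), RR gives ψ = 0.243, H_out = 9.039 kJ/mol
  T = 338.8 K: K = (2.141, 0.846, 0.334), RR gives ψ = 0.167, H_out = 6.040 kJ/mol
  T = 337.0 K: K = (2.072, 0.827, 0.327), RR gives ψ = 0.125, H_out = 4.394 kJ/mol
Linear interpolation between T = 337.0 (H_out = 4.394) and T = 338.8 (H_out = 6.040) on hF = 4.959 gives T ≈ 337.6 K, at which ψ = 0.14.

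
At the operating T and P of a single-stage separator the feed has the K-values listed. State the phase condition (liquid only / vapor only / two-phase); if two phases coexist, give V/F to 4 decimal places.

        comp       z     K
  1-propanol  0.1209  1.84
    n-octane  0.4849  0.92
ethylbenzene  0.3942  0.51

liquid only

ΣzᵢKᵢ = 0.8696; Σzᵢ/Kᵢ = 1.3657.
Since ΣzᵢKᵢ < 1 the mixture is below its bubble point — single liquid phase.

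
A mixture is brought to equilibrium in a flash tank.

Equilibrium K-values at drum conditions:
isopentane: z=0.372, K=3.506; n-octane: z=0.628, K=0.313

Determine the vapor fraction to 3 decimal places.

ψ = 0.291

Let ψ = V/F and solve Σ zᵢ(Kᵢ−1)/(1+ψ(Kᵢ−1)) = 0.
g(0) = ΣzᵢKᵢ − 1 = 0.501 and g(1) = 1 − Σzᵢ/Kᵢ = -1.112, so a root lies in (0, 1).
Binary case is linear: z₁(K₁−1)(1+ψ(K₂−1)) + z₂(K₂−1)(1+ψ(K₁−1)) = 0
⇒ ψ = [z₁(K₁−1)+z₂(K₂−1)] / [−(K₁−1)(K₂−1)] = 0.5008/1.7216 = 0.291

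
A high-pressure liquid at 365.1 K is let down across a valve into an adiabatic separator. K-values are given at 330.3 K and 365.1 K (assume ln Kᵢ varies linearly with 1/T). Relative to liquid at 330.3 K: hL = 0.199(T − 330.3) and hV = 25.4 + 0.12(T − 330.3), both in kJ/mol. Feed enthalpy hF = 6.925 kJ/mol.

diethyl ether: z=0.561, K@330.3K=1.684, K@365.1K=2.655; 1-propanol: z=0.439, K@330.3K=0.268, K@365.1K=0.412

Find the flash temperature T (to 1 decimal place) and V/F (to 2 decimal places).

T = 335.1 K, V/F = 0.24

Adiabatic flash: solve Rachford–Rice at each trial T, then check hF = ψ·hV(T) + (1−ψ)·hL(T).
  T = 330.3 K: K = (1.684, 0.268), RR gives ψ = 0.125, H_out = 3.164 kJ/mol
  T = 365.1 K: K = (2.655, 0.412), RR gives ψ = 0.689, H_out = 22.528 kJ/mol
  T = 347.7 K: K = (2.139, 0.336), RR gives ψ = 0.459, H_out = 14.495 kJ/mol
  T = 339.0 K: K = (1.904, 0.301), RR gives ψ = 0.317, H_out = 9.556 kJ/mol
  T = 334.6 K: K = (1.791, 0.284), RR gives ψ = 0.228, H_out = 6.576 kJ/mol
  T = 336.8 K: K = (1.847, 0.292), RR gives ψ = 0.274, H_out = 8.119 kJ/mol
Linear interpolation between T = 334.6 (H_out = 6.576) and T = 336.8 (H_out = 8.119) on hF = 6.925 gives T ≈ 335.1 K, at which ψ = 0.24.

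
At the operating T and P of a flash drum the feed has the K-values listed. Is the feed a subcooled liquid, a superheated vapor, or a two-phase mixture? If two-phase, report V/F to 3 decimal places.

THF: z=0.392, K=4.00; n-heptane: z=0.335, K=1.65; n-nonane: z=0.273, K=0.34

ΣzᵢKᵢ = 2.214; Σzᵢ/Kᵢ = 1.104.
Both exceed 1, so a two-phase solution exists.
Let ψ = V/F and solve Σ zᵢ(Kᵢ−1)/(1+ψ(Kᵢ−1)) = 0.
Iterate (Newton) starting at ψ = 0.5:
  ψ = 0.500: g = 0.3658, g' = -0.910 → ψ = 0.902
  ψ = 0.902: g = 0.0094, g' = -1.039 → ψ = 0.911
Converged at ψ = 0.911.

two-phase, V/F = 0.911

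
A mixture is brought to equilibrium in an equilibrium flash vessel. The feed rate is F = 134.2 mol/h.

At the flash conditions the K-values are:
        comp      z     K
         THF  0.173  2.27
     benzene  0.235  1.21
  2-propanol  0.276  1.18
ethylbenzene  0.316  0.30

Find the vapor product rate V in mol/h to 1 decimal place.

V = 31.3 mol/h

Newton–Raphson from β = 0.5:
  β = 0.500: g = -0.1157, g' = -0.487 → β = 0.262
  β = 0.262: g = -0.0120, g' = -0.407 → β = 0.233
Converged at β = 0.233.
Then V = β·F = 0.2329·134.2 = 31.3 mol/h and L = F − V = 102.9 mol/h.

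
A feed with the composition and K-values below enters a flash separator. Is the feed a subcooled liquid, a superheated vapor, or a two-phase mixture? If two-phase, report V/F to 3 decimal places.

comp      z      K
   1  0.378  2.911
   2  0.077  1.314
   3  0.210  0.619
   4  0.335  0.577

two-phase, V/F = 0.743

ΣzᵢKᵢ = 1.525; Σzᵢ/Kᵢ = 1.108.
Both exceed 1, so a two-phase solution exists.
Rachford–Rice: g(ψ) = Σ zᵢ(Kᵢ−1)/(1+ψ(Kᵢ−1)) = 0.
Newton–Raphson from ψ = 0.51:
  ψ = 0.510: g = 0.1067, g' = -0.504 → ψ = 0.722
  ψ = 0.722: g = 0.0090, g' = -0.431 → ψ = 0.743
Converged at ψ = 0.743.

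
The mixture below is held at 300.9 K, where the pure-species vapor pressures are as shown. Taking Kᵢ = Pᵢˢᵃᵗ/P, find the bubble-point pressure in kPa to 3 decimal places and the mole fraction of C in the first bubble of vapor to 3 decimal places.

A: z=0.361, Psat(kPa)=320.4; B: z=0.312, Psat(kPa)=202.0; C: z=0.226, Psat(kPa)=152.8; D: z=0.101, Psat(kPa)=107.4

At the bubble point ψ → 0, so ΣzᵢKᵢ = 1 with Kᵢ = Pᵢˢᵃᵗ/P ⇒ P = ΣzᵢPᵢˢᵃᵗ.
P = 0.361·320.4 + 0.312·202.0 + 0.226·152.8 + 0.101·107.4 = 224.069 kPa
yᵢ = zᵢPᵢˢᵃᵗ/P ⇒ y_C = 0.226·152.8/224.069 = 0.154

Pbub = 224.069 kPa, y_C = 0.154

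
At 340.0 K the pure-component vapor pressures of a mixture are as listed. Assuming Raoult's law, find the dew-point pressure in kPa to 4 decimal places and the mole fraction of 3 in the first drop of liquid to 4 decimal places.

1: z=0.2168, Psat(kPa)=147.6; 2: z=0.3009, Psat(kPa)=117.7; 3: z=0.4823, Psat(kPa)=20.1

Pdew = 35.6883 kPa, x_3 = 0.8563

At the dew point ψ → 1, so Σzᵢ/Kᵢ = 1 with Kᵢ = Pᵢˢᵃᵗ/P ⇒ 1/P = Σzᵢ/Pᵢˢᵃᵗ.
1/P = 0.2168/147.6 + 0.3009/117.7 + 0.4823/20.1 = 0.0280204 ⇒ P = 35.6883 kPa
xᵢ = zᵢP/Pᵢˢᵃᵗ ⇒ x_3 = 0.4823·35.6883/20.1 = 0.8563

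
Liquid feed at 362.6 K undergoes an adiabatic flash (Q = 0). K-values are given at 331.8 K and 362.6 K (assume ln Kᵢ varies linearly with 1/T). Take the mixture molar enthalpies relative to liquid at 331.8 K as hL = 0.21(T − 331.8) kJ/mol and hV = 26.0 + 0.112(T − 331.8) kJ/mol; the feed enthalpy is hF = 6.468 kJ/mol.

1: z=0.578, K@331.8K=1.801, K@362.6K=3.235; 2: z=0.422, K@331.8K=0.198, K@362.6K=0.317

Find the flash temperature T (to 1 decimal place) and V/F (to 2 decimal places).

T = 333.4 K, V/F = 0.24

Adiabatic flash: solve Rachford–Rice at each trial T, then check hF = ψ·hV(T) + (1−ψ)·hL(T).
  T = 331.8 K: K = (1.801, 0.198), RR gives ψ = 0.194, H_out = 5.040 kJ/mol
  T = 362.6 K: K = (3.235, 0.317), RR gives ψ = 0.657, H_out = 21.577 kJ/mol
  T = 347.2 K: K = (2.445, 0.253), RR gives ψ = 0.482, H_out = 15.037 kJ/mol
  T = 339.5 K: K = (2.106, 0.225), RR gives ψ = 0.364, H_out = 10.800 kJ/mol
  T = 335.6 K: K = (1.947, 0.211), RR gives ψ = 0.287, H_out = 8.151 kJ/mol
  T = 333.7 K: K = (1.873, 0.204), RR gives ψ = 0.243, H_out = 6.675 kJ/mol
  T = 332.8 K: K = (1.839, 0.201), RR gives ψ = 0.221, H_out = 5.922 kJ/mol
  T = 333.2 K: K = (1.854, 0.203), RR gives ψ = 0.231, H_out = 6.261 kJ/mol
Linear interpolation between T = 333.2 (H_out = 6.261) and T = 333.7 (H_out = 6.675) on hF = 6.468 gives T ≈ 333.4 K, at which ψ = 0.24.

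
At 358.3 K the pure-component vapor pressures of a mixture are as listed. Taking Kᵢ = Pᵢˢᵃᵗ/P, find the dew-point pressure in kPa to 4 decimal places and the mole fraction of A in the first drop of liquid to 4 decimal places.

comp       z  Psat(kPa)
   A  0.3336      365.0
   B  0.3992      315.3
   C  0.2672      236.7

At the dew point ψ → 1, so Σzᵢ/Kᵢ = 1 with Kᵢ = Pᵢˢᵃᵗ/P ⇒ 1/P = Σzᵢ/Pᵢˢᵃᵗ.
1/P = 0.3336/365.0 + 0.3992/315.3 + 0.2672/236.7 = 0.0033089 ⇒ P = 302.2131 kPa
xᵢ = zᵢP/Pᵢˢᵃᵗ ⇒ x_A = 0.3336·302.2131/365.0 = 0.2762

Pdew = 302.2131 kPa, x_A = 0.2762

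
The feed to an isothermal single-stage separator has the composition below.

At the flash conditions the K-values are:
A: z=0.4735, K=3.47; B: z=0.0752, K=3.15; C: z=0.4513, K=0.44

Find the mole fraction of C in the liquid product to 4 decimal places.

Material balance + equilibrium reduce to Σ zᵢ(Kᵢ−1)/(1+ψ(Kᵢ−1)) = 0.
g(0) = ΣzᵢKᵢ − 1 = 1.0785 and g(1) = 1 − Σzᵢ/Kᵢ = -0.1860, so a root lies in (0, 1).
Newton iteration, ψ⁰ = 0.35:
  ψ = 0.3500: g = 0.40519, g' = -1.1631 → ψ = 0.6984
  ψ = 0.6984: g = 0.07878, g' = -0.8263 → ψ = 0.7937
  ψ = 0.7937: g = -0.00015, g' = -0.8357 → ψ = 0.7935
Converged at ψ = 0.7935.
Compositions from xᵢ = zᵢ/(1+ψ(Kᵢ−1)), yᵢ = Kᵢxᵢ:
  A: x = 0.1600, y = 0.5551
  B: x = 0.0278, y = 0.0875
  C: x = 0.8122, y = 0.3574

x_C = 0.8122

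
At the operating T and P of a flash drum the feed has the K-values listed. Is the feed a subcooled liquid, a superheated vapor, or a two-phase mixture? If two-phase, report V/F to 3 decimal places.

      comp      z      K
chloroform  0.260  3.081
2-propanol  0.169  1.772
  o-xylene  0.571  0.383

ΣzᵢKᵢ = 1.319; Σzᵢ/Kᵢ = 1.671.
Both exceed 1, so a two-phase solution exists.
Let ψ = V/F and solve Σ zᵢ(Kᵢ−1)/(1+ψ(Kᵢ−1)) = 0.
Newton–Raphson from ψ = 0.31:
  ψ = 0.310: g = -0.0015, g' = -0.814 → ψ = 0.308
Converged at ψ = 0.308.

two-phase, V/F = 0.308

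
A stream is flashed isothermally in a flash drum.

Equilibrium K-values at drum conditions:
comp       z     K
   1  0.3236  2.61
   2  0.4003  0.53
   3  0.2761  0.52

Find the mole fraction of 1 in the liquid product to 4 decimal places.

x_1 = 0.2275

Rachford–Rice: g(ψ) = Σ zᵢ(Kᵢ−1)/(1+ψ(Kᵢ−1)) = 0.
Feasibility: ΣzᵢKᵢ = 1.2003, Σzᵢ/Kᵢ = 1.4102 — both > 1, two phases present.
Newton iteration, ψ⁰ = 0.38:
  ψ = 0.3800: g = -0.06790, g' = -0.5491 → ψ = 0.2563
  ψ = 0.2563: g = 0.00376, g' = -0.6173 → ψ = 0.2624
Converged at ψ = 0.2624.
Compositions from xᵢ = zᵢ/(1+ψ(Kᵢ−1)), yᵢ = Kᵢxᵢ:
  1: x = 0.2275, y = 0.5937
  2: x = 0.4566, y = 0.2420
  3: x = 0.3159, y = 0.1643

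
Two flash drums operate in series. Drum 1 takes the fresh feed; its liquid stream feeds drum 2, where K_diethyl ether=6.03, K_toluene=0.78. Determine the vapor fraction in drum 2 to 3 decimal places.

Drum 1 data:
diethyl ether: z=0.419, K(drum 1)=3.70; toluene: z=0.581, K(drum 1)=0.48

Drum 1:
Let ψ₁ = V/F and solve Σ zᵢ(Kᵢ−1)/(1+ψ₁(Kᵢ−1)) = 0.
Check two-phase: ΣzᵢKᵢ = 1.829 > 1 and Σzᵢ/Kᵢ = 1.324 > 1, so g(0) = 0.829 > 0 and g(1) = -0.324 < 0.
Iterate (Newton) starting at ψ₁ = 0.38:
  ψ₁ = 0.380: g = 0.1819, g' = -0.988 → ψ₁ = 0.564
  ψ₁ = 0.564: g = 0.0209, g' = -0.794 → ψ₁ = 0.590
  ψ₁ = 0.590: g = 0.0002, g' = -0.781 → ψ₁ = 0.591
Converged at ψ₁ = 0.591.
Drum-1 compositions:
  diethyl ether: x = 0.161, y = 0.598
  toluene: x = 0.839, y = 0.402
Drum-2 feed = drum-1 liquid: z₂ = (0.1615, 0.8385).
Drum 2:
Let ψ₂ = V/F and solve Σ zᵢ(Kᵢ−1)/(1+ψ₂(Kᵢ−1)) = 0.
g(0) = ΣzᵢKᵢ − 1 = 0.628 and g(1) = 1 − Σzᵢ/Kᵢ = -0.102, so a root lies in (0, 1).
Binary case is linear: z₁(K₁−1)(1+ψ₂(K₂−1)) + z₂(K₂−1)(1+ψ₂(K₁−1)) = 0
⇒ ψ₂ = [z₁(K₁−1)+z₂(K₂−1)] / [−(K₁−1)(K₂−1)] = 0.6278/1.1066 = 0.567
  diethyl ether: x = 0.042, y = 0.253
  toluene: x = 0.958, y = 0.747

V/F (drum 2) = 0.567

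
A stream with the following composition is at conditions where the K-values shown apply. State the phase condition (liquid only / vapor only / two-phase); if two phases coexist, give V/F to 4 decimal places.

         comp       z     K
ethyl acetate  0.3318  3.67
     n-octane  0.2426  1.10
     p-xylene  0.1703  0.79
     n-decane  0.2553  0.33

two-phase, V/F = 0.6532

ΣzᵢKᵢ = 1.7034; Σzᵢ/Kᵢ = 1.3002.
Both exceed 1, so a two-phase solution exists.
Newton–Raphson from ψ = 0.42:
  ψ = 0.4200: g = 0.16363, g' = -0.7588 → ψ = 0.6356
  ψ = 0.6356: g = 0.01206, g' = -0.6850 → ψ = 0.6532
Converged at ψ = 0.6532.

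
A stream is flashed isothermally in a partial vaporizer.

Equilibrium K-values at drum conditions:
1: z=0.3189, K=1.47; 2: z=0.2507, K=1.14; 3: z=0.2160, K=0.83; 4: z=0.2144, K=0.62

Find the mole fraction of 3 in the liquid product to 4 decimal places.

x_3 = 0.2418

Material balance + equilibrium reduce to Σ zᵢ(Kᵢ−1)/(1+V/F(Kᵢ−1)) = 0.
Check two-phase: ΣzᵢKᵢ = 1.0668 > 1 and Σzᵢ/Kᵢ = 1.0429 > 1, so g(0) = 0.0668 > 0 and g(1) = -0.0429 < 0.
Iterate (Newton) starting at V/F = 0.56:
  V/F = 0.5600: g = 0.00712, g' = -0.1060 → V/F = 0.6272
  V/F = 0.6272: g = -0.00004, g' = -0.1074 → V/F = 0.6268
Converged at V/F = 0.6268.
Compositions from xᵢ = zᵢ/(1+V/F(Kᵢ−1)), yᵢ = Kᵢxᵢ:
  1: x = 0.2463, y = 0.3621
  2: x = 0.2305, y = 0.2627
  3: x = 0.2418, y = 0.2007
  4: x = 0.2814, y = 0.1745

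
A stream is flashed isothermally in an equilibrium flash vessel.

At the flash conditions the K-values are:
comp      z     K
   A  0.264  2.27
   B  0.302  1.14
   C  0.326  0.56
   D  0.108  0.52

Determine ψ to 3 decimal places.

Let ψ = V/F and solve Σ zᵢ(Kᵢ−1)/(1+ψ(Kᵢ−1)) = 0.
Feasibility: ΣzᵢKᵢ = 1.182, Σzᵢ/Kᵢ = 1.171 — both > 1, two phases present.
Newton–Raphson from ψ = 0.5:
  ψ = 0.500: g = -0.0075, g' = -0.311 → ψ = 0.476
Converged at ψ = 0.476.

ψ = 0.476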